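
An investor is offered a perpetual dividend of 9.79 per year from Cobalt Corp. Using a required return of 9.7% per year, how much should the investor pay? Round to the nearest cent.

Level perpetuity: PV = C / r = 9.79 / 0.097 = 100.93

100.93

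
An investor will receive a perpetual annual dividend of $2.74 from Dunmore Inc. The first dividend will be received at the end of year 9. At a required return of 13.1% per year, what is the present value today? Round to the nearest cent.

$7.81

Value at end of year 8: C / r = $2.74 / 0.131 = $20.9160
Discount to today: PV = $20.9160 / (1 + 0.131)^8 = $20.9160 / 2.677323 = $7.81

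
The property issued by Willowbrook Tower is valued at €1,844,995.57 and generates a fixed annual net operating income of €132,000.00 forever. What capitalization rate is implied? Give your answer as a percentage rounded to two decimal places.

P = C/r ⇒ r = C/P = €132,000.00/€1,844,995.57 = 0.071545

7.15%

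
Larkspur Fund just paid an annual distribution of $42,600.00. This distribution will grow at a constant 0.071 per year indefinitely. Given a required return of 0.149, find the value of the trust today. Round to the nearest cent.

$584930.77

D₁ = D₀ × (1 + g) = $42,600.00 × 1.071 = $45,624.6000
Growing perpetuity: P = D₁ / (r − g) = $45,624.6000 / (0.149 − 0.071) = $584,930.77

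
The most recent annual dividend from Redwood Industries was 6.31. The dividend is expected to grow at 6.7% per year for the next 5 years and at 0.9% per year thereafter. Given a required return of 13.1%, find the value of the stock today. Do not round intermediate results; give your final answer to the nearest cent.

D_1 = 6.73277
D_2 = 7.18387
D_3 = 7.66518
D_4 = 8.17875
D_5 = 8.72673
Terminal value at year 5: TV = D_5×(1+g_2)/(r−g_2) = 8.80527/0.122 = 72.17434
P_0 = D_1/(1+r)^1 + D_2/(1+r)^2 + D_3/(1+r)^3 + D_4/(1+r)^4 + D_5/(1+r)^5 + TV/(1+r)^5
    = 5.95294 + 5.61608 + 5.29828 + 4.99846 + 4.71562 + 39.00046 = 65.58183

65.58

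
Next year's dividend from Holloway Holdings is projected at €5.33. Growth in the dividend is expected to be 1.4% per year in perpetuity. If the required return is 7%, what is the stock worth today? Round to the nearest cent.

Growing perpetuity: P = D₁ / (r − g) = €5.3300 / (0.07 − 0.014) = €95.18

€95.18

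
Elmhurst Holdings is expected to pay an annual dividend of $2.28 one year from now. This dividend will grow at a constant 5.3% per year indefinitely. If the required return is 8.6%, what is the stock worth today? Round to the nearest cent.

$69.09

Growing perpetuity: P = D₁ / (r − g) = $2.2800 / (0.086 − 0.053) = $69.09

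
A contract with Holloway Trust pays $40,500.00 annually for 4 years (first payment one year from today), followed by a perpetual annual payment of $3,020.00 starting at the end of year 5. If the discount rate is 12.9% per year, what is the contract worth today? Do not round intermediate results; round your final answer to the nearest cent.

PV of 4-year annuity: $40,500.00 × [1 − (1+0.129)^−4] / 0.129 = 120716.81818
Perpetuity value at year 4: $3,020.00 / 0.129 = 23410.85271
PV of perpetuity: 23410.85271 / (1+0.129)^4 = 14409.25294
Total PV = 120716.81818 + 14409.25294 = 135126.07112

$135126.07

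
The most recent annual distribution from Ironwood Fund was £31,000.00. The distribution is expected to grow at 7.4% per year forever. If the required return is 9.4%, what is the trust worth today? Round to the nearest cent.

£1664700.00

D₁ = D₀ × (1 + g) = £31,000.00 × 1.074 = £33,294.0000
Growing perpetuity: P = D₁ / (r − g) = £33,294.0000 / (0.094 − 0.074) = £1,664,700.00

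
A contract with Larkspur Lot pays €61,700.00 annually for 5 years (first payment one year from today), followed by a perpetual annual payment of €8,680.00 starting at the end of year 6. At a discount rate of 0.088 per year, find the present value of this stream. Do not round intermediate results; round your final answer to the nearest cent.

PV of 5-year annuity: €61,700.00 × [1 − (1+0.088)^−5] / 0.088 = 241242.07616
Perpetuity value at year 5: €8,680.00 / 0.088 = 98636.36364
PV of perpetuity: 98636.36364 / (1+0.088)^5 = 64698.25633
Total PV = 241242.07616 + 64698.25633 = 305940.33248

€305940.33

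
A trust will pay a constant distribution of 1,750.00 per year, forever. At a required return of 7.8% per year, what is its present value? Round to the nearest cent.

22435.90

Level perpetuity: PV = C / r = 1,750.00 / 0.078 = 22,435.90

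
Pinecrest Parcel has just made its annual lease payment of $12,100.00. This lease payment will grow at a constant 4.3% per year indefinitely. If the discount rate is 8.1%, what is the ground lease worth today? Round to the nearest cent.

D₁ = D₀ × (1 + g) = $12,100.00 × 1.043 = $12,620.3000
Growing perpetuity: P = D₁ / (r − g) = $12,620.3000 / (0.081 − 0.043) = $332,113.16

$332113.16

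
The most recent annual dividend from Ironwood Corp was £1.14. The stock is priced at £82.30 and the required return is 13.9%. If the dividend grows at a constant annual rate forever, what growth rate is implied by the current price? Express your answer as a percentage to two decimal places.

P = D₀(1+g)/(r−g) ⇒ P(r−g) = D₀(1+g) ⇒ g(P+D₀) = P·r − D₀
g = (P·r − D₀)/(P + D₀) = (£82.30×0.139 − £1.14) / (£82.30 + £1.14) = 0.123438

12.34%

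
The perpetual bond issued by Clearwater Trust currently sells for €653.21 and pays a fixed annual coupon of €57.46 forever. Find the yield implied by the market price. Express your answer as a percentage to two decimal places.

8.80%

P = C/r ⇒ r = C/P = €57.46/€653.21 = 0.087966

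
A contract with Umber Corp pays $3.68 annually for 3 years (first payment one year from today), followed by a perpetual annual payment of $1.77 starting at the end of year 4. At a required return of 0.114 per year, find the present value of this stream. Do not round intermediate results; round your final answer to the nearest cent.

$20.16

PV of 3-year annuity: $3.68 × [1 − (1+0.114)^−3] / 0.114 = 8.93067
Perpetuity value at year 3: $1.77 / 0.114 = 15.52632
PV of perpetuity: 15.52632 / (1+0.114)^3 = 11.23086
Total PV = 8.93067 + 11.23086 = 20.16153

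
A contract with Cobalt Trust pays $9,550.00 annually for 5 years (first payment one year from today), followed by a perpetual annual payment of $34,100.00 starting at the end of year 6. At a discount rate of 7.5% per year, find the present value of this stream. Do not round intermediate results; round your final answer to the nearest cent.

$355340.19

PV of 5-year annuity: $9,550.00 × [1 − (1+0.075)^−5] / 0.075 = 38638.20081
Perpetuity value at year 5: $34,100.00 / 0.075 = 454666.66667
PV of perpetuity: 454666.66667 / (1+0.075)^5 = 316701.99151
Total PV = 38638.20081 + 316701.99151 = 355340.19232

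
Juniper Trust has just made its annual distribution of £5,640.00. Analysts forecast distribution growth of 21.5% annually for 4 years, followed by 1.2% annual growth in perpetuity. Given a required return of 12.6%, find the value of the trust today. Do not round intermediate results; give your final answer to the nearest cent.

£95258.85

D_1 = 6852.60000
D_2 = 8325.90900
D_3 = 10115.97943
D_4 = 12290.91501
Terminal value at year 4: TV = D_4×(1+g_2)/(r−g_2) = 12438.40599/0.114 = 109108.82451
P_0 = D_1/(1+r)^1 + D_2/(1+r)^2 + D_3/(1+r)^3 + D_4/(1+r)^4 + TV/(1+r)^4
    = 6085.79041 + 6566.81647 + 7085.86324 + 7645.93592 + 67874.44865 = 95258.85469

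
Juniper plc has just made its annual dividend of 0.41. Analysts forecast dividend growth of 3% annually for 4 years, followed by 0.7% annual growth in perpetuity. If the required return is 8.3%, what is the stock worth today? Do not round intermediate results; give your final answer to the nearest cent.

D_1 = 0.42230
D_2 = 0.43497
D_3 = 0.44802
D_4 = 0.46146
Terminal value at year 4: TV = D_4×(1+g_2)/(r−g_2) = 0.46469/0.076 = 6.11433
P_0 = D_1/(1+r)^1 + D_2/(1+r)^2 + D_3/(1+r)^3 + D_4/(1+r)^4 + TV/(1+r)^4
    = 0.38994 + 0.37085 + 0.35270 + 0.33544 + 4.44462 = 5.89356

5.89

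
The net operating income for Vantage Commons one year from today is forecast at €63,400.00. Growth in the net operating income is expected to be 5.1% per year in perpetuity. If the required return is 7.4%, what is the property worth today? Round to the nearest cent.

€2756521.74

Growing perpetuity: P = D₁ / (r − g) = €63,400.0000 / (0.074 − 0.051) = €2,756,521.74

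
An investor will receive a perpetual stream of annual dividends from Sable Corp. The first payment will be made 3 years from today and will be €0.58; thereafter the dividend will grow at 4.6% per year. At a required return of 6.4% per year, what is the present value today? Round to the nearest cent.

Value at end of year 2: C₁ / (r − g) = €0.58 / (0.064 − 0.046) = €32.2222
Discount to today: PV = €32.2222 / (1 + 0.064)^2 = €32.2222 / 1.132096 = €28.46

€28.46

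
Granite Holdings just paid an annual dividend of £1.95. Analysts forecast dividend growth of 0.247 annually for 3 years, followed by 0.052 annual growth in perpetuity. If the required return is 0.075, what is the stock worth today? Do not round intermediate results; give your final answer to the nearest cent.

£147.15

D_1 = 2.43165
D_2 = 3.03227
D_3 = 3.78124
Terminal value at year 3: TV = D_3×(1+g_2)/(r−g_2) = 3.97786/0.023 = 172.95052
P_0 = D_1/(1+r)^1 + D_2/(1+r)^2 + D_3/(1+r)^3 + TV/(1+r)^3
    = 2.26200 + 2.62392 + 3.04375 + 139.21835 = 147.14802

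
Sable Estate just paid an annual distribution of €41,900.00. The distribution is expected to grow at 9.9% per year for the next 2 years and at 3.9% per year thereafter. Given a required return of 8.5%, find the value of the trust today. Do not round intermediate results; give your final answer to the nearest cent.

€1056403.02

D_1 = 46048.10000
D_2 = 50606.86190
Terminal value at year 2: TV = D_2×(1+g_2)/(r−g_2) = 52580.52951/0.046 = 1143054.98944
P_0 = D_1/(1+r)^1 + D_2/(1+r)^2 + TV/(1+r)^2
    = 42440.64516 + 42988.26639 + 970974.10388 = 1056403.01543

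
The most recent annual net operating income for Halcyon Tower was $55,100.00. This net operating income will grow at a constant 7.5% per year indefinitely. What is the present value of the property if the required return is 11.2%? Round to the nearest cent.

$1600878.38

D₁ = D₀ × (1 + g) = $55,100.00 × 1.075 = $59,232.5000
Growing perpetuity: P = D₁ / (r − g) = $59,232.5000 / (0.112 − 0.075) = $1,600,878.38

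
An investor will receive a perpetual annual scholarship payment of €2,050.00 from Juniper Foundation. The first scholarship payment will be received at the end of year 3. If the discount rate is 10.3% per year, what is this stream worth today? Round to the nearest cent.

€16359.33

Value at end of year 2: C / r = €2,050.00 / 0.103 = €19,902.9126
Discount to today: PV = €19,902.9126 / (1 + 0.103)^2 = €19,902.9126 / 1.216609 = €16,359.33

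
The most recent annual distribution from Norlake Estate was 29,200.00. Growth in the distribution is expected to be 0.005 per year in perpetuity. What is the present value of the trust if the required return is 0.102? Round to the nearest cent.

302536.08

D₁ = D₀ × (1 + g) = 29,200.00 × 1.005 = 29,346.0000
Growing perpetuity: P = D₁ / (r − g) = 29,346.0000 / (0.102 − 0.005) = 302,536.08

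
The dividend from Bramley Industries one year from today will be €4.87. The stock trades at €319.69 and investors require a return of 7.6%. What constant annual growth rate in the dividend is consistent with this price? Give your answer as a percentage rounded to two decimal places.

6.08%

P = D₁/(r−g) ⇒ g = r − D₁/P = 0.076 − €4.87/€319.69 = 0.060766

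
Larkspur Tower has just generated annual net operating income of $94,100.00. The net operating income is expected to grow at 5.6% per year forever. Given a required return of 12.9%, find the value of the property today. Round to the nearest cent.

D₁ = D₀ × (1 + g) = $94,100.00 × 1.056 = $99,369.6000
Growing perpetuity: P = D₁ / (r − g) = $99,369.6000 / (0.129 − 0.056) = $1,361,227.40

$1361227.40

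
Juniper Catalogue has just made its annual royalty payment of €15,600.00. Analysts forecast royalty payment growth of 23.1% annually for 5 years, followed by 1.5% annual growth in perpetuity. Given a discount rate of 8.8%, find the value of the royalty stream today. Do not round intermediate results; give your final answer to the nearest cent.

€516878.72

D_1 = 19203.60000
D_2 = 23639.63160
D_3 = 29100.38650
D_4 = 35822.57578
D_5 = 44097.59079
Terminal value at year 5: TV = D_5×(1+g_2)/(r−g_2) = 44759.05465/0.073 = 613137.73491
P_0 = D_1/(1+r)^1 + D_2/(1+r)^2 + D_3/(1+r)^3 + D_4/(1+r)^4 + D_5/(1+r)^5 + TV/(1+r)^5
    = 17650.36765 + 19970.22295 + 22594.98571 + 25564.73108 + 28924.80143 + 402173.60894 = 516878.71776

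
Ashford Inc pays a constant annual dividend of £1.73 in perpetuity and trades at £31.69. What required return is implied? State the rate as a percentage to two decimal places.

5.46%

P = C/r ⇒ r = C/P = £1.73/£31.69 = 0.054591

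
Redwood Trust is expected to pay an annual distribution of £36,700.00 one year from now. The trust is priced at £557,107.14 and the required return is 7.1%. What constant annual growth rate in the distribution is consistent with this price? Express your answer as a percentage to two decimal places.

P = D₁/(r−g) ⇒ g = r − D₁/P = 0.071 − £36,700.00/£557,107.14 = 0.005124

0.51%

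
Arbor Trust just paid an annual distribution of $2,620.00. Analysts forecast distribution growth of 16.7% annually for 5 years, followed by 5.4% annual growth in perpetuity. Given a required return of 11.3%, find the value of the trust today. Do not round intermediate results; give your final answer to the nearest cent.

$74450.18

D_1 = 3057.54000
D_2 = 3568.14918
D_3 = 4164.03009
D_4 = 4859.42312
D_5 = 5670.94678
Terminal value at year 5: TV = D_5×(1+g_2)/(r−g_2) = 5977.17791/0.059 = 101308.10009
P_0 = D_1/(1+r)^1 + D_2/(1+r)^2 + D_3/(1+r)^3 + D_4/(1+r)^4 + D_5/(1+r)^5 + TV/(1+r)^5
    = 2747.11590 + 2880.39915 + 3020.14898 + 3166.67912 + 3320.31854 + 59315.52096 = 74450.18265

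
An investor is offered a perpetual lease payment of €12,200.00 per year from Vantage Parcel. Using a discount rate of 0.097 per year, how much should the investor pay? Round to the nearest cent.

€125773.20

Level perpetuity: PV = C / r = €12,200.00 / 0.097 = €125,773.20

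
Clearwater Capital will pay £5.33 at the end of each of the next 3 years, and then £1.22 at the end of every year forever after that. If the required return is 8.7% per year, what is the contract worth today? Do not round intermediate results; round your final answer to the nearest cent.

£24.48

PV of 3-year annuity: £5.33 × [1 − (1+0.087)^−3] / 0.087 = 13.56426
Perpetuity value at year 3: £1.22 / 0.087 = 14.02299
PV of perpetuity: 14.02299 / (1+0.087)^3 = 10.91822
Total PV = 13.56426 + 10.91822 = 24.48249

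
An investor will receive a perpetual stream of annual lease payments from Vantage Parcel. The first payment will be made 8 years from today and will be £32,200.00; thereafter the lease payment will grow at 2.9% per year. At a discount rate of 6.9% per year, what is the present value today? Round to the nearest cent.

Value at end of year 7: C₁ / (r − g) = £32,200.00 / (0.069 − 0.029) = £805,000.0000
Discount to today: PV = £805,000.0000 / (1 + 0.069)^7 = £805,000.0000 / 1.595306 = £504,605.46

£504605.46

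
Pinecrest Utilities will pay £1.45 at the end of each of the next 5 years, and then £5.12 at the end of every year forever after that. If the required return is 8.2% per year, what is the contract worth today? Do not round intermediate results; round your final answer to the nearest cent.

£47.86

PV of 5-year annuity: £1.45 × [1 − (1+0.082)^−5] / 0.082 = 5.75904
Perpetuity value at year 5: £5.12 / 0.082 = 62.43902
PV of perpetuity: 62.43902 / (1+0.082)^5 = 42.10366
Total PV = 5.75904 + 42.10366 = 47.86270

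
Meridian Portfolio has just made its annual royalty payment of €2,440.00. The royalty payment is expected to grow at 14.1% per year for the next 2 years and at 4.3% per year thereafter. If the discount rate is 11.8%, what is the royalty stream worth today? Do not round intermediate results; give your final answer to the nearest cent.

D_1 = 2784.04000
D_2 = 3176.58964
Terminal value at year 2: TV = D_2×(1+g_2)/(r−g_2) = 3313.18299/0.075 = 44175.77326
P_0 = D_1/(1+r)^1 + D_2/(1+r)^2 + TV/(1+r)^2
    = 2490.19678 + 2541.42623 + 35342.76745 = 40374.39046

€40374.39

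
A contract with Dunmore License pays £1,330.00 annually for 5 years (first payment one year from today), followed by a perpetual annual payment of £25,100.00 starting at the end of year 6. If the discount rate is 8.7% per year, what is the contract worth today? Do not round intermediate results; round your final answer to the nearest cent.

£195324.54

PV of 5-year annuity: £1,330.00 × [1 − (1+0.087)^−5] / 0.087 = 5213.75711
Perpetuity value at year 5: £25,100.00 / 0.087 = 288505.74713
PV of perpetuity: 288505.74713 / (1+0.087)^5 = 190110.78207
Total PV = 5213.75711 + 190110.78207 = 195324.53918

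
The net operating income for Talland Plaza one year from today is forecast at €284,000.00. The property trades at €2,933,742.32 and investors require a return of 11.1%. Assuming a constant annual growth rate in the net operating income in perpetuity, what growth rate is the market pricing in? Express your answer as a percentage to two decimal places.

1.42%

P = D₁/(r−g) ⇒ g = r − D₁/P = 0.111 − €284,000.00/€2,933,742.32 = 0.014195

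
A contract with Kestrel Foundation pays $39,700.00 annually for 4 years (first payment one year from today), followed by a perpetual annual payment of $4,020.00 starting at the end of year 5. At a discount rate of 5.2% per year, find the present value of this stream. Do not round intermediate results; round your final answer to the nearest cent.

PV of 4-year annuity: $39,700.00 × [1 − (1+0.052)^−4] / 0.052 = 140122.67635
Perpetuity value at year 4: $4,020.00 / 0.052 = 77307.69231
PV of perpetuity: 77307.69231 / (1+0.052)^4 = 63118.94775
Total PV = 140122.67635 + 63118.94775 = 203241.62410

$203241.62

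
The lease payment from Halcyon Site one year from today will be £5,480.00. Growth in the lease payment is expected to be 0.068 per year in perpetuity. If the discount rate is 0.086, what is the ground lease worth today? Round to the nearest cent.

£304444.44

Growing perpetuity: P = D₁ / (r − g) = £5,480.0000 / (0.086 − 0.068) = £304,444.44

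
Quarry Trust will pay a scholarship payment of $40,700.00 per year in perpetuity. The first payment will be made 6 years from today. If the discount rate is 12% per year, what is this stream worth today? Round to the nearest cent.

Value at end of year 5: C / r = $40,700.00 / 0.12 = $339,166.6667
Discount to today: PV = $339,166.6667 / (1 + 0.12)^5 = $339,166.6667 / 1.762342 = $192,452.28

$192452.28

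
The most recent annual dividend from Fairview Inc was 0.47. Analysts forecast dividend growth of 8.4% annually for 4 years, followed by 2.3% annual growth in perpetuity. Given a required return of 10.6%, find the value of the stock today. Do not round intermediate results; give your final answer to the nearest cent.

D_1 = 0.50948
D_2 = 0.55228
D_3 = 0.59867
D_4 = 0.64896
Terminal value at year 4: TV = D_4×(1+g_2)/(r−g_2) = 0.66388/0.083 = 7.99857
P_0 = D_1/(1+r)^1 + D_2/(1+r)^2 + D_3/(1+r)^3 + D_4/(1+r)^4 + TV/(1+r)^4
    = 0.46065 + 0.45149 + 0.44251 + 0.43371 + 5.34555 = 7.13390

7.13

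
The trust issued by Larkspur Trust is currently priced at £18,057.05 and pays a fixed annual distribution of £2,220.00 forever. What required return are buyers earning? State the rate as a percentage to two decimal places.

12.29%

P = C/r ⇒ r = C/P = £2,220.00/£18,057.05 = 0.122944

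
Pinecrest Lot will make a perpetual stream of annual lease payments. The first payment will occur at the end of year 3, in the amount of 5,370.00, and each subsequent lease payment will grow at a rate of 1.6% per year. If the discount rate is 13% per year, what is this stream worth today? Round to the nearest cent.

36890.33

Value at end of year 2: C₁ / (r − g) = 5,370.00 / (0.13 − 0.016) = 47,105.2632
Discount to today: PV = 47,105.2632 / (1 + 0.13)^2 = 47,105.2632 / 1.276900 = 36,890.33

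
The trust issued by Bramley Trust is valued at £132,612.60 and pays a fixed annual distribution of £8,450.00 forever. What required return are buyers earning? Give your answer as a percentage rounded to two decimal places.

P = C/r ⇒ r = C/P = £8,450.00/£132,612.60 = 0.063719

6.37%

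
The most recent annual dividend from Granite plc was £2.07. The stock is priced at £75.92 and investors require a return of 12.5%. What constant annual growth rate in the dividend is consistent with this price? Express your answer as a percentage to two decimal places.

9.51%

P = D₀(1+g)/(r−g) ⇒ P(r−g) = D₀(1+g) ⇒ g(P+D₀) = P·r − D₀
g = (P·r − D₀)/(P + D₀) = (£75.92×0.125 − £2.07) / (£75.92 + £2.07) = 0.095140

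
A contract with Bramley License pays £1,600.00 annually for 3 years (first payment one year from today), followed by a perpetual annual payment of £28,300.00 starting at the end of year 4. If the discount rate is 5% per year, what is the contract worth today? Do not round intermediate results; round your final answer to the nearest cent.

PV of 3-year annuity: £1,600.00 × [1 − (1+0.05)^−3] / 0.05 = 4357.19685
Perpetuity value at year 3: £28,300.00 / 0.05 = 566000.00000
PV of perpetuity: 566000.00000 / (1+0.05)^3 = 488932.08077
Total PV = 4357.19685 + 488932.08077 = 493289.27762

£493289.28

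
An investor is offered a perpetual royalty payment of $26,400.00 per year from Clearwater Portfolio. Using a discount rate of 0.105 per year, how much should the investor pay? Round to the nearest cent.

$251428.57

Level perpetuity: PV = C / r = $26,400.00 / 0.105 = $251,428.57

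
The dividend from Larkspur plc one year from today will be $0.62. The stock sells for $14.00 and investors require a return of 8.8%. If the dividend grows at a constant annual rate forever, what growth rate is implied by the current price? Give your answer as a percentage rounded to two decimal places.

4.37%

P = D₁/(r−g) ⇒ g = r − D₁/P = 0.088 − $0.62/$14.00 = 0.043714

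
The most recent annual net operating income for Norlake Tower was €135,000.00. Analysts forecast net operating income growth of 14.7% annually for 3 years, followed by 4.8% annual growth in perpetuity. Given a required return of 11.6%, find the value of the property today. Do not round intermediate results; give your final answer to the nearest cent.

€2686750.92

D_1 = 154845.00000
D_2 = 177607.21500
D_3 = 203715.47561
Terminal value at year 3: TV = D_3×(1+g_2)/(r−g_2) = 213493.81843/0.068 = 3139614.97697
P_0 = D_1/(1+r)^1 + D_2/(1+r)^2 + D_3/(1+r)^3 + TV/(1+r)^3
    = 138750.00000 + 142604.16667 + 146565.39352 + 2258831.35893 = 2686750.91912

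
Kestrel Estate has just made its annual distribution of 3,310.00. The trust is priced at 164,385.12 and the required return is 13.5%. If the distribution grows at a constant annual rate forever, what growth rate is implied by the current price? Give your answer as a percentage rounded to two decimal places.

11.26%

P = D₀(1+g)/(r−g) ⇒ P(r−g) = D₀(1+g) ⇒ g(P+D₀) = P·r − D₀
g = (P·r − D₀)/(P + D₀) = (164,385.12×0.135 − 3,310.00) / (164,385.12 + 3,310.00) = 0.112597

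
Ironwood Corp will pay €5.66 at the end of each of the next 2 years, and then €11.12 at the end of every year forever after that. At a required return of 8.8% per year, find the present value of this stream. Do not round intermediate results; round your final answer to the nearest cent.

PV of 2-year annuity: €5.66 × [1 − (1+0.088)^−2] / 0.088 = 9.98365
Perpetuity value at year 2: €11.12 / 0.088 = 126.36364
PV of perpetuity: 126.36364 / (1+0.088)^2 = 106.74913
Total PV = 9.98365 + 106.74913 = 116.73277

€116.73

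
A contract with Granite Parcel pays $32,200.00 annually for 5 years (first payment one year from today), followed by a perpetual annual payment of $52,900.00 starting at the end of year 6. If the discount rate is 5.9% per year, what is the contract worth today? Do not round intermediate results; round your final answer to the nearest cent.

$809176.52

PV of 5-year annuity: $32,200.00 × [1 − (1+0.059)^−5] / 0.059 = 136007.90264
Perpetuity value at year 5: $52,900.00 / 0.059 = 896610.16949
PV of perpetuity: 896610.16949 / (1+0.059)^5 = 673168.61516
Total PV = 136007.90264 + 673168.61516 = 809176.51780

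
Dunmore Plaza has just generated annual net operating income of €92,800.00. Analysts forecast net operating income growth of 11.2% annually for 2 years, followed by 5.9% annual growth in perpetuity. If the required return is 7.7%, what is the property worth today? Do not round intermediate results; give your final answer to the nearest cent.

D_1 = 103193.60000
D_2 = 114751.28320
Terminal value at year 2: TV = D_2×(1+g_2)/(r−g_2) = 121521.60891/0.018 = 6751200.49493
P_0 = D_1/(1+r)^1 + D_2/(1+r)^2 + TV/(1+r)^2
    = 95815.78459 + 98929.57517 + 5820356.67264 = 6015102.03239

€6015102.03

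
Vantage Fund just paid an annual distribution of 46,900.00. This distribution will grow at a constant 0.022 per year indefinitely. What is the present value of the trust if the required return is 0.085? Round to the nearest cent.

760822.22

D₁ = D₀ × (1 + g) = 46,900.00 × 1.022 = 47,931.8000
Growing perpetuity: P = D₁ / (r − g) = 47,931.8000 / (0.085 − 0.022) = 760,822.22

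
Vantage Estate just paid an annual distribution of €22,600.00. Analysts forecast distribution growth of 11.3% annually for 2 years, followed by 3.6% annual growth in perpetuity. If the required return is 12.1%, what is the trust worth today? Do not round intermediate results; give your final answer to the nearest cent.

D_1 = 25153.80000
D_2 = 27996.17940
Terminal value at year 2: TV = D_2×(1+g_2)/(r−g_2) = 29004.04186/0.085 = 341224.02186
P_0 = D_1/(1+r)^1 + D_2/(1+r)^2 + TV/(1+r)^2
    = 22438.71543 + 22278.58187 + 271536.59785 = 316253.89516

€316253.90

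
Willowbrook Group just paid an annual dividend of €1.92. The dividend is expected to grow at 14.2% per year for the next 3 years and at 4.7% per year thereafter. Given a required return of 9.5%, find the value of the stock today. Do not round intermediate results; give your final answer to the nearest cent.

€53.78

D_1 = 2.19264
D_2 = 2.50399
D_3 = 2.85956
Terminal value at year 3: TV = D_3×(1+g_2)/(r−g_2) = 2.99396/0.048 = 62.37420
P_0 = D_1/(1+r)^1 + D_2/(1+r)^2 + D_3/(1+r)^3 + TV/(1+r)^3
    = 2.00241 + 2.08836 + 2.17800 + 47.50755 = 53.77632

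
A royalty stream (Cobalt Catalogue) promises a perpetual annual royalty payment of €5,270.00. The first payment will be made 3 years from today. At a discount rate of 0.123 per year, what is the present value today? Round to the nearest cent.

Value at end of year 2: C / r = €5,270.00 / 0.123 = €42,845.5285
Discount to today: PV = €42,845.5285 / (1 + 0.123)^2 = €42,845.5285 / 1.261129 = €33,973.95

€33973.95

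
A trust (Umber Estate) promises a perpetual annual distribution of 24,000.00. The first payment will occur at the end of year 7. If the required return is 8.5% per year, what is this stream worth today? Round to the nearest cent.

Value at end of year 6: C / r = 24,000.00 / 0.085 = 282,352.9412
Discount to today: PV = 282,352.9412 / (1 + 0.085)^6 = 282,352.9412 / 1.631468 = 173,066.85

173066.85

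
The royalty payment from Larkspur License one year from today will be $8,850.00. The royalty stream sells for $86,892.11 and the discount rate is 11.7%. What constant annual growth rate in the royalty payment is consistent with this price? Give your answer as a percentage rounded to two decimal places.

1.51%

P = D₁/(r−g) ⇒ g = r − D₁/P = 0.117 − $8,850.00/$86,892.11 = 0.015150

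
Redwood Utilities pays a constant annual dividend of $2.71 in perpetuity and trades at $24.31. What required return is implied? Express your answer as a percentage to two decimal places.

11.15%

P = C/r ⇒ r = C/P = $2.71/$24.31 = 0.111477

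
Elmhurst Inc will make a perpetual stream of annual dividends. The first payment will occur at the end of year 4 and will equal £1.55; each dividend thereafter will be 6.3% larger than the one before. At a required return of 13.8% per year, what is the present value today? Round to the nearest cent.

£14.02

Value at end of year 3: C₁ / (r − g) = £1.55 / (0.138 − 0.063) = £20.6667
Discount to today: PV = £20.6667 / (1 + 0.138)^3 = £20.6667 / 1.473760 = £14.02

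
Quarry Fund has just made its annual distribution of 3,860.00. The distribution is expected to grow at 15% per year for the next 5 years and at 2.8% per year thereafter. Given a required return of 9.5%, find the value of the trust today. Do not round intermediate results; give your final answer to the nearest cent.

D_1 = 4439.00000
D_2 = 5104.85000
D_3 = 5870.57750
D_4 = 6751.16413
D_5 = 7763.83874
Terminal value at year 5: TV = D_5×(1+g_2)/(r−g_2) = 7981.22623/0.067 = 119122.77953
P_0 = D_1/(1+r)^1 + D_2/(1+r)^2 + D_3/(1+r)^3 + D_4/(1+r)^4 + D_5/(1+r)^5 + TV/(1+r)^5
    = 4053.88128 + 4257.50089 + 4471.34796 + 4695.93622 + 4931.80516 + 75670.08512 = 98080.55663

98080.56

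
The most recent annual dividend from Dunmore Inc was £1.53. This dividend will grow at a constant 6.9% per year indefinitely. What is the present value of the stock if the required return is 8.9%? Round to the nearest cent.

D₁ = D₀ × (1 + g) = £1.53 × 1.069 = £1.6356
Growing perpetuity: P = D₁ / (r − g) = £1.6356 / (0.089 − 0.069) = £81.78

£81.78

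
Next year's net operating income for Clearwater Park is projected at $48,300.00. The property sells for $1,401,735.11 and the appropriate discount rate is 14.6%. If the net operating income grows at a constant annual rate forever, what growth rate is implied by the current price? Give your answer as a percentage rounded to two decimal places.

11.15%

P = D₁/(r−g) ⇒ g = r − D₁/P = 0.146 − $48,300.00/$1,401,735.11 = 0.111543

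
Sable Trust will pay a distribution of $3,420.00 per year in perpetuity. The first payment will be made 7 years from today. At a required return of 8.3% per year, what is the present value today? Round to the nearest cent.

Value at end of year 6: C / r = $3,420.00 / 0.083 = $41,204.8193
Discount to today: PV = $41,204.8193 / (1 + 0.083)^6 = $41,204.8193 / 1.613507 = $25,537.43

$25537.43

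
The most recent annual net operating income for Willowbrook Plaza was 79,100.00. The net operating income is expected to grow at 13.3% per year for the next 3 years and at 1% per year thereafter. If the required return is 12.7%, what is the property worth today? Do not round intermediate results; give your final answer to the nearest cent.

933628.79

D_1 = 89620.30000
D_2 = 101539.79990
D_3 = 115044.59329
Terminal value at year 3: TV = D_3×(1+g_2)/(r−g_2) = 116195.03922/0.117 = 993119.99333
P_0 = D_1/(1+r)^1 + D_2/(1+r)^2 + D_3/(1+r)^3 + TV/(1+r)^3
    = 79521.11801 + 79944.47800 + 80370.09190 + 693793.10105 = 933628.78897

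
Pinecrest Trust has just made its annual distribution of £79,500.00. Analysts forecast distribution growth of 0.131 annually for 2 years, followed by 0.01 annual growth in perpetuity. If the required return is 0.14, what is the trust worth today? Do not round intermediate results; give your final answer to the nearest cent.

£765061.97

D_1 = 89914.50000
D_2 = 101693.29950
Terminal value at year 2: TV = D_2×(1+g_2)/(r−g_2) = 102710.23250/0.13 = 790078.71150
P_0 = D_1/(1+r)^1 + D_2/(1+r)^2 + TV/(1+r)^2
    = 78872.36842 + 78249.69183 + 607939.91343 = 765061.97368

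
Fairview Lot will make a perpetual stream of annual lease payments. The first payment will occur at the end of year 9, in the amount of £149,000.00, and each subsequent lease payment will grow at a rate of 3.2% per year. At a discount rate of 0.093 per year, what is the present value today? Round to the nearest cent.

Value at end of year 8: C₁ / (r − g) = £149,000.00 / (0.093 − 0.032) = £2,442,622.9508
Discount to today: PV = £2,442,622.9508 / (1 + 0.093)^8 = £2,442,622.9508 / 2.036861 = £1,199,209.71

£1199209.71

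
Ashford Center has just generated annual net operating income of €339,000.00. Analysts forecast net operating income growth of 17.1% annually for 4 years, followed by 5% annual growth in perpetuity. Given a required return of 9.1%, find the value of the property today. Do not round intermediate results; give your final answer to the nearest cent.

€13145640.15

D_1 = 396969.00000
D_2 = 464850.69900
D_3 = 544340.16853
D_4 = 637422.33735
Terminal value at year 4: TV = D_4×(1+g_2)/(r−g_2) = 669293.45421/0.041 = 16324230.59061
P_0 = D_1/(1+r)^1 + D_2/(1+r)^2 + D_3/(1+r)^3 + D_4/(1+r)^4 + TV/(1+r)^4
    = 363857.92851 + 390538.61987 + 419175.73224 + 449912.72452 + 11522155.14010 = 13145640.14523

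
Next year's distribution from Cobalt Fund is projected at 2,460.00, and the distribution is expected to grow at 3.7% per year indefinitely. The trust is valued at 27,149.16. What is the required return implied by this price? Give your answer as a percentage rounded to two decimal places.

P = D₁/(r − g) ⇒ r = D₁/P + g = 2,460.0000/27,149.16 + 0.037 = 0.090611 + 0.037 = 0.127611

12.76%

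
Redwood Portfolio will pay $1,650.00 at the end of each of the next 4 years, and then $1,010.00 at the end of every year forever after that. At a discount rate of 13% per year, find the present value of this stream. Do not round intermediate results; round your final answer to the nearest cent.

$9672.89

PV of 4-year annuity: $1,650.00 × [1 − (1+0.13)^−4] / 0.13 = 4907.87769
Perpetuity value at year 4: $1,010.00 / 0.13 = 7769.23077
PV of perpetuity: 7769.23077 / (1+0.13)^4 = 4765.01473
Total PV = 4907.87769 + 4765.01473 = 9672.89242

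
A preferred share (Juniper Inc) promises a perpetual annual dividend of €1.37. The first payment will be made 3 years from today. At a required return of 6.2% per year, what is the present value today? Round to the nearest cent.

€19.59

Value at end of year 2: C / r = €1.37 / 0.062 = €22.0968
Discount to today: PV = €22.0968 / (1 + 0.062)^2 = €22.0968 / 1.127844 = €19.59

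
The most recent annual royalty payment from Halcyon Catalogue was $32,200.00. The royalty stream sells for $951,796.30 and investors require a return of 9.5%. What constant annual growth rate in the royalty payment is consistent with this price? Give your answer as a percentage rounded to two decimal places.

P = D₀(1+g)/(r−g) ⇒ P(r−g) = D₀(1+g) ⇒ g(P+D₀) = P·r − D₀
g = (P·r − D₀)/(P + D₀) = ($951,796.30×0.095 − $32,200.00) / ($951,796.30 + $32,200.00) = 0.059168

5.92%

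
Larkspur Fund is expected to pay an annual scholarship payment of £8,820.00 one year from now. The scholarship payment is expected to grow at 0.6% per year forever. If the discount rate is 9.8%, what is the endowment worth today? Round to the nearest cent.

Growing perpetuity: P = D₁ / (r − g) = £8,820.0000 / (0.098 − 0.006) = £95,869.57

£95869.57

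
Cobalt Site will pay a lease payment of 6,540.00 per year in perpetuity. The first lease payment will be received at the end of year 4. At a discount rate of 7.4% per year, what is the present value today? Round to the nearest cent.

Value at end of year 3: C / r = 6,540.00 / 0.074 = 88,378.3784
Discount to today: PV = 88,378.3784 / (1 + 0.074)^3 = 88,378.3784 / 1.238833 = 71,340.01

71340.01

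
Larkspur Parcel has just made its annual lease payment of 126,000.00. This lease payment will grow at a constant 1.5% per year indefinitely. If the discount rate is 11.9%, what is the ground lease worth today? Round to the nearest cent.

1229711.54

D₁ = D₀ × (1 + g) = 126,000.00 × 1.015 = 127,890.0000
Growing perpetuity: P = D₁ / (r − g) = 127,890.0000 / (0.119 − 0.015) = 1,229,711.54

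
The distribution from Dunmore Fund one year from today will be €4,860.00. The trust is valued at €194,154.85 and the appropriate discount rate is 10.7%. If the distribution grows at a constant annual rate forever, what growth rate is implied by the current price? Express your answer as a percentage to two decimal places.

P = D₁/(r−g) ⇒ g = r − D₁/P = 0.107 − €4,860.00/€194,154.85 = 0.081968

8.20%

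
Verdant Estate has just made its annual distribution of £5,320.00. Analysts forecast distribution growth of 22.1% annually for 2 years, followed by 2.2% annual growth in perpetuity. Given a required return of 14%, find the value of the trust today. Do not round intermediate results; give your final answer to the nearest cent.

£64657.81

D_1 = 6495.72000
D_2 = 7931.27412
Terminal value at year 2: TV = D_2×(1+g_2)/(r−g_2) = 8105.76215/0.118 = 68692.89958
P_0 = D_1/(1+r)^1 + D_2/(1+r)^2 + TV/(1+r)^2
    = 5698.00000 + 6102.85789 + 52856.95566 = 64657.81356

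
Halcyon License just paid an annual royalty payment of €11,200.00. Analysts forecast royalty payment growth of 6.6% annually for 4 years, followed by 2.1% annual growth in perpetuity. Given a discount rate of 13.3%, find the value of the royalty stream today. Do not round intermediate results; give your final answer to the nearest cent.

D_1 = 11939.20000
D_2 = 12727.18720
D_3 = 13567.18156
D_4 = 14462.61554
Terminal value at year 4: TV = D_4×(1+g_2)/(r−g_2) = 14766.33046/0.112 = 131842.23629
P_0 = D_1/(1+r)^1 + D_2/(1+r)^2 + D_3/(1+r)^3 + D_4/(1+r)^4 + TV/(1+r)^4
    = 10537.68756 + 9914.54098 + 9328.24421 + 8776.61812 + 80008.27765 = 118565.36851

€118565.37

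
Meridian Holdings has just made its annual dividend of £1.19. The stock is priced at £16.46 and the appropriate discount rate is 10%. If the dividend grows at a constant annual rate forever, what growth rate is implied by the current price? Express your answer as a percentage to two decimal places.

P = D₀(1+g)/(r−g) ⇒ P(r−g) = D₀(1+g) ⇒ g(P+D₀) = P·r − D₀
g = (P·r − D₀)/(P + D₀) = (£16.46×0.1 − £1.19) / (£16.46 + £1.19) = 0.025836

2.58%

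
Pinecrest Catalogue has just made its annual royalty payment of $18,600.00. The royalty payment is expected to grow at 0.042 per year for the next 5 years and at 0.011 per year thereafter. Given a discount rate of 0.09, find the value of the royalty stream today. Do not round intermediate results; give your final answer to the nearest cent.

$271450.91

D_1 = 19381.20000
D_2 = 20195.21040
D_3 = 21043.40924
D_4 = 21927.23242
D_5 = 22848.17619
Terminal value at year 5: TV = D_5×(1+g_2)/(r−g_2) = 23099.50612/0.079 = 292398.81170
P_0 = D_1/(1+r)^1 + D_2/(1+r)^2 + D_3/(1+r)^3 + D_4/(1+r)^4 + D_5/(1+r)^5 + TV/(1+r)^5
    = 17780.91743 + 16997.90455 + 16249.37298 + 15533.80426 + 14849.74682 + 190039.16504 = 271450.91109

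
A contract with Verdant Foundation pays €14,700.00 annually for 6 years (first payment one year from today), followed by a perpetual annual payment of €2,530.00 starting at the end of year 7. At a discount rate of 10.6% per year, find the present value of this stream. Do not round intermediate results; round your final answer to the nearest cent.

€75952.33

PV of 6-year annuity: €14,700.00 × [1 − (1+0.106)^−6] / 0.106 = 62912.13781
Perpetuity value at year 6: €2,530.00 / 0.106 = 23867.92453
PV of perpetuity: 23867.92453 / (1+0.106)^6 = 13040.18924
Total PV = 62912.13781 + 13040.18924 = 75952.32706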